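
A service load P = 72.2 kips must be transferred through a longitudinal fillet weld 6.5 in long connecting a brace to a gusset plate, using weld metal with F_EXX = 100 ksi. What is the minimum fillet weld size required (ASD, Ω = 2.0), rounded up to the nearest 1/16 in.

w = 9/16 in

Total weld length L = 6.5 in.
Required throat t_e = P × Ω / (0.6 F_EXX × L) = 72.2 × 2.0 / (0.6 × 100 × 6.5) = 0.3703 in.
Required leg w = t_e / 0.707 = 0.5237 in → use 9/16 in.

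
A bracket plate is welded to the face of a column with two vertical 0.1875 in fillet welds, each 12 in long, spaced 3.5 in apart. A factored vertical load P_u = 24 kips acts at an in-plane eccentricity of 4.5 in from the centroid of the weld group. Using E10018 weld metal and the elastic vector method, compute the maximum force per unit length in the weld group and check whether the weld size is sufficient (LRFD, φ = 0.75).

f_max ≈ 2.35 kip/in; adequate

E100XX → F_EXX = 100 ksi.
Total weld length L_w = 24 in. Treat welds as unit-width lines.
Polar moment about centroid: J = 2[d³/12 + d(b/2)²] = 2[12³/12 + 12×1.75²] = 361.5 in³.
Direct shear f_v = P/L_w = 24 / 24 = 1 kip/in (vertical).
Torsion M = P·e = 24 × 4.5 = 108 kip·in.
Critical point at (x, y) = (1.75, 6) from centroid. f_tx = M·y/J = 1.793 kip/in; f_ty = M·x/J = 0.5228 kip/in.
Resultant f_max = √[f_tx² + (f_v + f_ty)²] = √[1.793² + (1 + 0.5228)²] = 2.352 kip/in.
Capacity per unit length: φr_n = 0.75 × 0.6 × 100 × (0.707 × 0.1875) = 5.965 kip/in.
2.352 ≤ 5.965 → adequate.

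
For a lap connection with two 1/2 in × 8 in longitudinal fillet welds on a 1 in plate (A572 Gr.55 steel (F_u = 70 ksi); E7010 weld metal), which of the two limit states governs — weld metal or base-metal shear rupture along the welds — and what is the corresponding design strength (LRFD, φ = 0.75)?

E70XX → F_EXX = 70 ksi.
t_e = 0.707 × 0.5 = 0.3535 in; L = 16 in.
Weld metal: φR_n = 0.75 × 0.6 × 70 × 0.3535 × 16 = 178.2 kip.
Base metal (shear rupture): φR_n = 0.75 × 0.6 × 70 × 1 × 16 = 504 kip.
Governing: weld metal.

φR_n ≈ 178 kip (weld metal governs)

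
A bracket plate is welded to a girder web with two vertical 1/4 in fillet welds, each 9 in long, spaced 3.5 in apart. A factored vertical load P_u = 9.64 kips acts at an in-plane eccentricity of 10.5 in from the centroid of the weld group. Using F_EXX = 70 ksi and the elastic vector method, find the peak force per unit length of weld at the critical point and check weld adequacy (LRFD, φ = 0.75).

Total weld length L_w = 18 in. Treat welds as unit-width lines.
Polar moment about centroid: J = 2[d³/12 + d(b/2)²] = 2[9³/12 + 9×1.75²] = 176.6 in³.
Direct shear f_v = P/L_w = 9.64 / 18 = 0.5356 kip/in (vertical).
Torsion M = P·e = 9.64 × 10.5 = 101.22 kip·in.
Critical point at (x, y) = (1.75, 4.5) from centroid. f_tx = M·y/J = 2.579 kip/in; f_ty = M·x/J = 1.003 kip/in.
Resultant f_max = √[f_tx² + (f_v + f_ty)²] = √[2.579² + (0.5356 + 1.003)²] = 3.003 kip/in.
Capacity per unit length: φr_n = 0.75 × 0.6 × 70 × (0.707 × 0.25) = 5.568 kip/in.
3.003 ≤ 5.568 → adequate.

f_max ≈ 3 kip/in; adequate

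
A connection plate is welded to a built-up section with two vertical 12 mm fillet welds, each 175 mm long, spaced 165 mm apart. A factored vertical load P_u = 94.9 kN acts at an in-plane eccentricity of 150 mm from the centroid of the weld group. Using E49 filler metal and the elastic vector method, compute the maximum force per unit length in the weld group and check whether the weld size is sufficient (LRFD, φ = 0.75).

f_max ≈ 736 N/mm; adequate

E49XX → F_EXX = 490 MPa.
Total weld length L_w = 350 mm. Treat welds as unit-width lines.
Polar moment about centroid: J = 2[d³/12 + d(b/2)²] = 2[175³/12 + 175×82.5²] = 3275000 mm³.
Direct shear f_v = P/L_w = 94.9×10³ / 350 = 271.1 N/mm (vertical).
Torsion M = P·e = 94.9×10³ × 150 = 14235000 N·mm.
Critical point at (x, y) = (82.5, 87.5) from centroid. f_tx = M·y/J = 380.3 N/mm; f_ty = M·x/J = 358.5 N/mm.
Resultant f_max = √[f_tx² + (f_v + f_ty)²] = √[380.3² + (271.1 + 358.5)²] = 735.6 N/mm.
Capacity per unit length: φr_n = 0.75 × 0.6 × 490 × (0.707 × 12) = 1871 N/mm.
735.6 ≤ 1871 → adequate.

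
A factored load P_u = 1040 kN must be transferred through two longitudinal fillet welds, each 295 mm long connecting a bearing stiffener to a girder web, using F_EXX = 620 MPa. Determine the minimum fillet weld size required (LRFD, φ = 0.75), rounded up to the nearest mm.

w = 9 mm

Total weld length L = 590 mm.
Required throat t_e = P_u / (φ × 0.6 F_EXX × L) = 1040 / (0.75 × 0.6 × 620 × 590 × 10⁻³) = 6.318 mm.
Required leg w = t_e / 0.707 = 8.936 mm → use 9 mm.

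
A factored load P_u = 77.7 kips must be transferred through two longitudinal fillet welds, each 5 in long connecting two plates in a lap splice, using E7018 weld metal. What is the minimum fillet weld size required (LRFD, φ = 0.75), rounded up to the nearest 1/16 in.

E70XX → F_EXX = 70 ksi.
Total weld length L = 10 in.
Required throat t_e = P_u / (φ × 0.6 F_EXX × L) = 77.7 / (0.75 × 0.6 × 70 × 10) = 0.2467 in.
Required leg w = t_e / 0.707 = 0.3489 in → use 3/8 in.

w = 3/8 in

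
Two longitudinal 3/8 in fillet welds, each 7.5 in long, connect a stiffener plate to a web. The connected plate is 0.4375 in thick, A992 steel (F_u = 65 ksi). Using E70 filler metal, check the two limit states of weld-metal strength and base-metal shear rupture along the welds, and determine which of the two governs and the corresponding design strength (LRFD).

E70XX → F_EXX = 70 ksi.
t_e = 0.707 × 0.375 = 0.2651 in; L = 15 in.
Weld metal: φR_n = 0.75 × 0.6 × 70 × 0.2651 × 15 = 125.3 kip.
Base metal (shear rupture): φR_n = 0.75 × 0.6 × 65 × 0.4375 × 15 = 192 kip.
Governing: weld metal.

φR_n ≈ 125 kip (weld metal governs)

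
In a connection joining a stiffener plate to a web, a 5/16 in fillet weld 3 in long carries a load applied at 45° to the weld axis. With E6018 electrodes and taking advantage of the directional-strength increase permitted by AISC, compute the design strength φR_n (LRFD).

φR_n ≈ 23.2 kip

E60XX → F_EXX = 60 ksi.
t_e = 0.707 × 0.3125 = 0.2209 in; A_we = 0.2209 × 3 = 0.6628 in².
Directional factor: 1.0 + 0.5 sin^1.5(45°) = 1.297.
F_nw = 0.6 × 60 × 1.297 = 46.7 ksi.
φR_n = 0.75 × 46.7 × 0.6628 = 23.22 kip.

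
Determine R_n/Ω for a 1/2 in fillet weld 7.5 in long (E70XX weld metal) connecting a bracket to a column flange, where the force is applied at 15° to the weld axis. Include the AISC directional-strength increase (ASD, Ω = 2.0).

R_n/Ω ≈ 59.3 kips

E70XX → F_EXX = 70 ksi.
t_e = 0.707 × 0.5 = 0.3535 in; A_we = 0.3535 × 7.5 = 2.651 in².
Directional factor: 1.0 + 0.5 sin^1.5(15°) = 1.066.
F_nw = 0.6 × 70 × 1.066 = 44.77 ksi.
R_n/Ω = (44.77 × 2.651) / 2.0 = 59.34 kips.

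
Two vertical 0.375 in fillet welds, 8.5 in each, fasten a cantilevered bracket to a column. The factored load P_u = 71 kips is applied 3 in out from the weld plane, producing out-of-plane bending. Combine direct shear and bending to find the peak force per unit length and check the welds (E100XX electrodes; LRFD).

E100XX → F_EXX = 100 ksi.
L_w = 2 × 8.5 = 17 in; section modulus (unit throat) S = 2 × L²/6 = 24.08 in².
Direct shear f_v = P/L_w = 71/17 = 4.176 kip/in.
Moment M = P × e = 71 × 3 = 213 kip·in; bending f_b = M/S = 8.844 kip/in.
f_max = √(f_v² + f_b²) = √(4.176² + 8.844²) = 9.781 kip/in.
φr_n = 0.75 × 0.6 × 100 × (0.707 × 0.375) = 11.93 kip/in → adequate.

f_max ≈ 9.78 kip/in; adequate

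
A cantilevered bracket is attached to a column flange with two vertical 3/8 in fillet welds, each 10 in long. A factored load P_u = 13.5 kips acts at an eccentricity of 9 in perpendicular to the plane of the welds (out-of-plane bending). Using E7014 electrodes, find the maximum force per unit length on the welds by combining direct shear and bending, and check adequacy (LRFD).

f_max ≈ 3.71 kip/in; adequate

E70XX → F_EXX = 70 ksi.
L_w = 2 × 10 = 20 in; section modulus (unit throat) S = 2 × L²/6 = 33.33 in².
Direct shear f_v = P/L_w = 13.5/20 = 0.675 kip/in.
Moment M = P × e = 13.5 × 9 = 121.5 kip·in; bending f_b = M/S = 3.645 kip/in.
f_max = √(f_v² + f_b²) = √(0.675² + 3.645²) = 3.707 kip/in.
φr_n = 0.75 × 0.6 × 70 × (0.707 × 0.375) = 8.351 kip/in → adequate.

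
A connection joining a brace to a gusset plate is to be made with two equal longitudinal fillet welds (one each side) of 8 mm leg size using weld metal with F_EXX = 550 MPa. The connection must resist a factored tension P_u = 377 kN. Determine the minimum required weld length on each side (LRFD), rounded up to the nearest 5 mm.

Throat t_e = 0.707 × 8 = 5.656 mm.
φr_n = 0.75 × 0.6 × 550 × 5.656 × 10⁻³ = 1.4 kN/mm.
L_req = P_u / φr_n = 377 / 1.4 = 269.3 mm total.
Per side: 269.3 / 2 = 134.7 mm.
Round up → use L = 135 mm on each side.

L = 135 mm on each side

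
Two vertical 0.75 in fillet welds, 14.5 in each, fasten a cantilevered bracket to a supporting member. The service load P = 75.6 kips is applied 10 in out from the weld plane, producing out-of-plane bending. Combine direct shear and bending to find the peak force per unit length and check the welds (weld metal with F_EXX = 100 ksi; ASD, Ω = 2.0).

L_w = 2 × 14.5 = 29 in; section modulus (unit throat) S = 2 × L²/6 = 70.08 in².
Direct shear f_v = P/L_w = 75.6/29 = 2.607 kip/in.
Moment M = P × e = 75.6 × 10 = 756 kip·in; bending f_b = M/S = 10.79 kip/in.
f_max = √(f_v² + f_b²) = √(2.607² + 10.79²) = 11.1 kip/in.
r_n/Ω = (1/2.0) × 0.6 × 100 × (0.707 × 0.75) = 15.91 kip/in → adequate.

f_max ≈ 11.1 kip/in; adequate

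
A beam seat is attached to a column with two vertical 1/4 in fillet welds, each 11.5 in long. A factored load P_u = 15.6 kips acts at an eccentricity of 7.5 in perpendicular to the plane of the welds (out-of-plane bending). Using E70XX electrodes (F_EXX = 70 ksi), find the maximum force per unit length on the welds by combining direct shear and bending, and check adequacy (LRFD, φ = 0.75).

f_max ≈ 2.74 kip/in; adequate

L_w = 2 × 11.5 = 23 in; section modulus (unit throat) S = 2 × L²/6 = 44.08 in².
Direct shear f_v = P/L_w = 15.6/23 = 0.6783 kip/in.
Moment M = P × e = 15.6 × 7.5 = 117 kip·in; bending f_b = M/S = 2.654 kip/in.
f_max = √(f_v² + f_b²) = √(0.6783² + 2.654²) = 2.739 kip/in.
φr_n = 0.75 × 0.6 × 70 × (0.707 × 0.25) = 5.568 kip/in → adequate.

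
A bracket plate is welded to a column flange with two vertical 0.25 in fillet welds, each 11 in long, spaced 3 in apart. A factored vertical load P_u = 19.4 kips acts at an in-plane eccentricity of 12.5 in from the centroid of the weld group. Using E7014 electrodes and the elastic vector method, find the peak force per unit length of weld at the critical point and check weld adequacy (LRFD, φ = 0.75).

f_max ≈ 5.39 kip/in; adequate

E70XX → F_EXX = 70 ksi.
Total weld length L_w = 22 in. Treat welds as unit-width lines.
Polar moment about centroid: J = 2[d³/12 + d(b/2)²] = 2[11³/12 + 11×1.5²] = 271.3 in³.
Direct shear f_v = P/L_w = 19.4 / 22 = 0.8818 kip/in (vertical).
Torsion M = P·e = 19.4 × 12.5 = 242.5 kip·in.
Critical point at (x, y) = (1.5, 5.5) from centroid. f_tx = M·y/J = 4.916 kip/in; f_ty = M·x/J = 1.341 kip/in.
Resultant f_max = √[f_tx² + (f_v + f_ty)²] = √[4.916² + (0.8818 + 1.341)²] = 5.395 kip/in.
Capacity per unit length: φr_n = 0.75 × 0.6 × 70 × (0.707 × 0.25) = 5.568 kip/in.
5.395 ≤ 5.568 → adequate.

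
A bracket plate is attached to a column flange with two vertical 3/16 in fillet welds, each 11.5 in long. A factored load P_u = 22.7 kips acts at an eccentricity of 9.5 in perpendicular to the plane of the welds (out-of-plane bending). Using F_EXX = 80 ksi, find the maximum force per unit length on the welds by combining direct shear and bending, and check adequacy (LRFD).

L_w = 2 × 11.5 = 23 in; section modulus (unit throat) S = 2 × L²/6 = 44.08 in².
Direct shear f_v = P/L_w = 22.7/23 = 0.987 kip/in.
Moment M = P × e = 22.7 × 9.5 = 215.65 kip·in; bending f_b = M/S = 4.892 kip/in.
f_max = √(f_v² + f_b²) = √(0.987² + 4.892²) = 4.99 kip/in.
φr_n = 0.75 × 0.6 × 80 × (0.707 × 0.1875) = 4.772 kip/in → NOT adequate.

f_max ≈ 4.99 kip/in; NOT adequate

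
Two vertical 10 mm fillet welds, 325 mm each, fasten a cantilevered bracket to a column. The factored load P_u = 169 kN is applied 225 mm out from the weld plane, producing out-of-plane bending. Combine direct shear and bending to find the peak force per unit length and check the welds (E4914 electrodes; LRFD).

E49XX → F_EXX = 490 MPa.
L_w = 2 × 325 = 650 mm; section modulus (unit throat) S = 2 × L²/6 = 35210 mm².
Direct shear f_v = P/L_w = 169×10³/650 = 260 N/mm.
Moment M = P × e = 169×10³ × 225 = 38025000 N·mm; bending f_b = M/S = 1080 N/mm.
f_max = √(f_v² + f_b²) = √(260² + 1080²) = 1111 N/mm.
φr_n = 0.75 × 0.6 × 490 × (0.707 × 10) = 1559 N/mm → adequate.

f_max ≈ 1110 N/mm; adequate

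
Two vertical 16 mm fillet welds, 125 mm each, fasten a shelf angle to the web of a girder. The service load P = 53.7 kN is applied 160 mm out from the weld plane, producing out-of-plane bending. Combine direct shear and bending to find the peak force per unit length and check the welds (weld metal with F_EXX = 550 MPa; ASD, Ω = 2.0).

L_w = 2 × 125 = 250 mm; section modulus (unit throat) S = 2 × L²/6 = 5208 mm².
Direct shear f_v = P/L_w = 53.7×10³/250 = 214.8 N/mm.
Moment M = P × e = 53.7×10³ × 160 = 8592000 N·mm; bending f_b = M/S = 1650 N/mm.
f_max = √(f_v² + f_b²) = √(214.8² + 1650²) = 1664 N/mm.
r_n/Ω = (1/2.0) × 0.6 × 550 × (0.707 × 16) = 1866 N/mm → adequate.

f_max ≈ 1660 N/mm; adequate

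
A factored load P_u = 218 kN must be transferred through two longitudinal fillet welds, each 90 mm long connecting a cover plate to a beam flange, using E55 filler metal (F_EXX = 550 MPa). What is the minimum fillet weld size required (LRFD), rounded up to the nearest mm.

w = 7 mm

Total weld length L = 180 mm.
Required throat t_e = P_u / (φ × 0.6 F_EXX × L) = 218 / (0.75 × 0.6 × 550 × 180 × 10⁻³) = 4.893 mm.
Required leg w = t_e / 0.707 = 6.921 mm → use 7 mm.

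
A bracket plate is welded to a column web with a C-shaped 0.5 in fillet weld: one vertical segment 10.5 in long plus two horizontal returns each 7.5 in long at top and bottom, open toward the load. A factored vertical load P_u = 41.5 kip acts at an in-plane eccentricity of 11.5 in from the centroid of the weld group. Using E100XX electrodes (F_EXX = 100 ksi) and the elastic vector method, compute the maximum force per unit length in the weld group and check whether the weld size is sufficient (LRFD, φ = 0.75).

f_max ≈ 6.59 kip/in; adequate

Total weld length L_w = 25.5 in. Treat welds as unit-width lines.
Centroid: x̄ = 2×7.5×3.75 / 25.5 = 2.206 in from the vertical weld.
Polar moment about centroid: J = I_x + I_y = [10.5³/12 + 2×7.5×5.25²] + [10.5×2.206² + 2(7.5³/12 + 7.5×1.544²)] = 667.1 in³.
Direct shear f_v = P/L_w = 41.5 / 25.5 = 1.627 kip/in (vertical).
Torsion M = P·e = 41.5 × 11.5 = 477.25 kip·in.
Critical point at (x, y) = (5.294, 5.25) from centroid. f_tx = M·y/J = 3.756 kip/in; f_ty = M·x/J = 3.788 kip/in.
Resultant f_max = √[f_tx² + (f_v + f_ty)²] = √[3.756² + (1.627 + 3.788)²] = 6.59 kip/in.
Capacity per unit length: φr_n = 0.75 × 0.6 × 100 × (0.707 × 0.5) = 15.91 kip/in.
6.59 ≤ 15.91 → adequate.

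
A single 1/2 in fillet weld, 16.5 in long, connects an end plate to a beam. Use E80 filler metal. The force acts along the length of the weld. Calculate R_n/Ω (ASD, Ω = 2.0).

R_n/Ω ≈ 140 kips

E80XX → F_EXX = 80 ksi.
Effective throat t_e = 0.707 × 0.5 = 0.3535 in.
Total length L = 16.5 in; A_we = 0.3535 × 16.5 = 5.833 in².
F_nw = 0.6 F_EXX = 0.6 × 80 = 48 ksi.
R_n = 48 × 5.833 = 280 kips; R_n/Ω = 280/2.0 = 140 kips.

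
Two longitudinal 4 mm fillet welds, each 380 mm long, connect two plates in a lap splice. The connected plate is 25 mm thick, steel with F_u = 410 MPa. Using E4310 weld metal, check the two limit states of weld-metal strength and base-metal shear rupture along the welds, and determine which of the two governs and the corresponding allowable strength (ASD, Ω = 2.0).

E43XX → F_EXX = 430 MPa.
t_e = 0.707 × 4 = 2.828 mm; L = 760 mm.
Weld metal: R_n/Ω = (1/2.0) × 0.6 × 430 × 2.828 × 760 × 10⁻³ = 277.3 kN.
Base metal (shear rupture): R_n/Ω = (1/2.0) × 0.6 × 410 × 25 × 760 × 10⁻³ = 2337 kN.
Governing: weld metal.

R_n/Ω ≈ 277 kN (weld metal governs)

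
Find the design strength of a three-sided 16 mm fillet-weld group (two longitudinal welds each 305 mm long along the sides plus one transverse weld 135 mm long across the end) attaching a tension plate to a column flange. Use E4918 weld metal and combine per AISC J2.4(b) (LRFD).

E49XX → F_EXX = 490 MPa.
t_e = 0.707 × 16 = 11.31 mm.
R_nwl = 0.6 × 490 × 11.31 × 610 × 10⁻³ = 2029 kN (longitudinal, 2 welds).
R_nwt = 0.6 × 490 × 11.31 × 135 × 10⁻³ = 449 kN (transverse, base value).
(i) R_nwl + R_nwt = 2478 kN; (ii) 0.85 R_nwl + 1.5 R_nwt = 2398 kN.
R_n = max = 2478 kN [governs: (i)]; φR_n = 1858 kN.

φR_n ≈ 1860 kN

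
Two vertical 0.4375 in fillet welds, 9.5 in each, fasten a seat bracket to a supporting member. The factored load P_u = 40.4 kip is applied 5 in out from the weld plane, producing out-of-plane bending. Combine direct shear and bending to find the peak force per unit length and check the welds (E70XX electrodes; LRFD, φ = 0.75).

E70XX → F_EXX = 70 ksi.
L_w = 2 × 9.5 = 19 in; section modulus (unit throat) S = 2 × L²/6 = 30.08 in².
Direct shear f_v = P/L_w = 40.4/19 = 2.126 kip/in.
Moment M = P × e = 40.4 × 5 = 202 kip·in; bending f_b = M/S = 6.715 kip/in.
f_max = √(f_v² + f_b²) = √(2.126² + 6.715²) = 7.043 kip/in.
φr_n = 0.75 × 0.6 × 70 × (0.707 × 0.4375) = 9.743 kip/in → adequate.

f_max ≈ 7.04 kip/in; adequate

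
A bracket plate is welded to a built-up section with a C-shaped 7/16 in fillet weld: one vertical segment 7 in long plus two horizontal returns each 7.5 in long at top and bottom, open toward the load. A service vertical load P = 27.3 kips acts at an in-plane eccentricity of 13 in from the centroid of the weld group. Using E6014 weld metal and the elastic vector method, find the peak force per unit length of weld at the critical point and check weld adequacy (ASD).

f_max ≈ 7.19 kip/in; NOT adequate

E60XX → F_EXX = 60 ksi.
Total weld length L_w = 22 in. Treat welds as unit-width lines.
Centroid: x̄ = 2×7.5×3.75 / 22 = 2.557 in from the vertical weld.
Polar moment about centroid: J = I_x + I_y = [7³/12 + 2×7.5×3.5²] + [7×2.557² + 2(7.5³/12 + 7.5×1.193²)] = 349.8 in³.
Direct shear f_v = P/L_w = 27.3 / 22 = 1.241 kip/in (vertical).
Torsion M = P·e = 27.3 × 13 = 354.9 kip·in.
Critical point at (x, y) = (4.943, 3.5) from centroid. f_tx = M·y/J = 3.551 kip/in; f_ty = M·x/J = 5.016 kip/in.
Resultant f_max = √[f_tx² + (f_v + f_ty)²] = √[3.551² + (1.241 + 5.016)²] = 7.194 kip/in.
Capacity per unit length: r_n/Ω = (1/2.0) × 0.6 × 60 × (0.707 × 0.4375) = 5.568 kip/in.
7.194 > 5.568 → NOT adequate.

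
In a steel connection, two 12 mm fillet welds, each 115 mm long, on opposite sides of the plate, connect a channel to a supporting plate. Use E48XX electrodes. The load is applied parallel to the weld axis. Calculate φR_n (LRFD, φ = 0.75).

E48XX → F_EXX = 480 MPa.
Effective throat t_e = 0.707 × 12 = 8.484 mm.
Total length L = 230 mm; A_we = 8.484 × 230 = 1951 mm².
F_nw = 0.6 F_EXX = 0.6 × 480 = 288 MPa.
φR_n = 0.75 × 288 × 1951 × 10⁻³ = 421.5 kN.

φR_n ≈ 421 kN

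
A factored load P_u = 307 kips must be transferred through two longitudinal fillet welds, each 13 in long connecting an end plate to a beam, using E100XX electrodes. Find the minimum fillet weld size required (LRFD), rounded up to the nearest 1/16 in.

E100XX → F_EXX = 100 ksi.
Total weld length L = 26 in.
Required throat t_e = P_u / (φ × 0.6 F_EXX × L) = 307 / (0.75 × 0.6 × 100 × 26) = 0.2624 in.
Required leg w = t_e / 0.707 = 0.3711 in → use 3/8 in.

w = 3/8 in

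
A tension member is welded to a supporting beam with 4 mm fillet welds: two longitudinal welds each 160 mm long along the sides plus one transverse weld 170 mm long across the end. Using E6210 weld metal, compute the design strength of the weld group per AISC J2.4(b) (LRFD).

E62XX → F_EXX = 620 MPa.
t_e = 0.707 × 4 = 2.828 mm.
R_nwl = 0.6 × 620 × 2.828 × 320 × 10⁻³ = 336.6 kN (longitudinal, 2 welds).
R_nwt = 0.6 × 620 × 2.828 × 170 × 10⁻³ = 178.8 kN (transverse, base value).
(i) R_nwl + R_nwt = 515.5 kN; (ii) 0.85 R_nwl + 1.5 R_nwt = 554.4 kN.
R_n = max = 554.4 kN [governs: (ii)]; φR_n = 415.8 kN.

φR_n ≈ 416 kN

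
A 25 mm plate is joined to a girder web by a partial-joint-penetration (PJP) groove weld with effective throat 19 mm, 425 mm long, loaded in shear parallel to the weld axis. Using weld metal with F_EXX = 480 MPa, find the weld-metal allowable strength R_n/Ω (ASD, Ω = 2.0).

R_n/Ω ≈ 1160 kN

Effective throat (given) t_e = 19 mm.
A_we = 19 × 425 = 8075 mm².
F_nw = 0.6 F_EXX = 288 MPa.
R_n/Ω = (288 × 8075) / 2.0 × 10⁻³ = 1163 kN.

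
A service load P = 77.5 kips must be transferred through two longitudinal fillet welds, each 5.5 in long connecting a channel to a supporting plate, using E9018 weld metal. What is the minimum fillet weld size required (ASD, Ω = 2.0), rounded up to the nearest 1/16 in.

E90XX → F_EXX = 90 ksi.
Total weld length L = 11 in.
Required throat t_e = P × Ω / (0.6 F_EXX × L) = 77.5 × 2.0 / (0.6 × 90 × 11) = 0.2609 in.
Required leg w = t_e / 0.707 = 0.3691 in → use 3/8 in.

w = 3/8 in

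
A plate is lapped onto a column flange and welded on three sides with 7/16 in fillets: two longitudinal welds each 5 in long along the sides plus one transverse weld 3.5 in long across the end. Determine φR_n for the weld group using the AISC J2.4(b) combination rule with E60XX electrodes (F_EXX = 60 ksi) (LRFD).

φR_n ≈ 115 kips

t_e = 0.707 × 0.4375 = 0.3093 in.
R_nwl = 0.6 × 60 × 0.3093 × 10 = 111.4 kips (longitudinal, 2 welds).
R_nwt = 0.6 × 60 × 0.3093 × 3.5 = 38.97 kips (transverse, base value).
(i) R_nwl + R_nwt = 150.3 kips; (ii) 0.85 R_nwl + 1.5 R_nwt = 153.1 kips.
R_n = max = 153.1 kips [governs: (ii)]; φR_n = 114.8 kips.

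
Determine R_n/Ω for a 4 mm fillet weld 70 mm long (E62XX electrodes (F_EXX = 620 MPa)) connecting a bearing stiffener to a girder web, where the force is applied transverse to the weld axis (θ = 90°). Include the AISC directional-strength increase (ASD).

t_e = 0.707 × 4 = 2.828 mm; A_we = 2.828 × 70 = 198 mm².
Directional factor: 1.0 + 0.5 sin^1.5(90°) = 1.5.
F_nw = 0.6 × 620 × 1.5 = 558 MPa.
R_n/Ω = (558 × 198) / 2.0 × 10⁻³ = 55.23 kN.

R_n/Ω ≈ 55.2 kN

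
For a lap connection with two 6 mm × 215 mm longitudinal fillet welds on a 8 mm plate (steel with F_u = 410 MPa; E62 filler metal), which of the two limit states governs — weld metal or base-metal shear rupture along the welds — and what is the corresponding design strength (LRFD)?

E62XX → F_EXX = 620 MPa.
t_e = 0.707 × 6 = 4.242 mm; L = 430 mm.
Weld metal: φR_n = 0.75 × 0.6 × 620 × 4.242 × 430 × 10⁻³ = 508.9 kN.
Base metal (shear rupture): φR_n = 0.75 × 0.6 × 410 × 8 × 430 × 10⁻³ = 634.7 kN.
Governing: weld metal.

φR_n ≈ 509 kN (weld metal governs)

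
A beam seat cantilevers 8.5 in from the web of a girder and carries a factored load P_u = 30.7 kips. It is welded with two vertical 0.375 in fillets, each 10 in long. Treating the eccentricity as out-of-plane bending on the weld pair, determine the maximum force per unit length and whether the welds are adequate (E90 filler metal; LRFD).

f_max ≈ 7.98 kip/in; adequate

E90XX → F_EXX = 90 ksi.
L_w = 2 × 10 = 20 in; section modulus (unit throat) S = 2 × L²/6 = 33.33 in².
Direct shear f_v = P/L_w = 30.7/20 = 1.535 kip/in.
Moment M = P × e = 30.7 × 8.5 = 260.95 kip·in; bending f_b = M/S = 7.828 kip/in.
f_max = √(f_v² + f_b²) = √(1.535² + 7.828²) = 7.978 kip/in.
φr_n = 0.75 × 0.6 × 90 × (0.707 × 0.375) = 10.74 kip/in → adequate.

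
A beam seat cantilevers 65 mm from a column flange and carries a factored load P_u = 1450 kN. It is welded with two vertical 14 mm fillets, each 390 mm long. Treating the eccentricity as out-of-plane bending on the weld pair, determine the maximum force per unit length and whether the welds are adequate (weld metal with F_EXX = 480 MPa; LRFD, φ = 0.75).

L_w = 2 × 390 = 780 mm; section modulus (unit throat) S = 2 × L²/6 = 50700 mm².
Direct shear f_v = P/L_w = 1450×10³/780 = 1859 N/mm.
Moment M = P × e = 1450×10³ × 65 = 94250000 N·mm; bending f_b = M/S = 1859 N/mm.
f_max = √(f_v² + f_b²) = √(1859² + 1859²) = 2629 N/mm.
φr_n = 0.75 × 0.6 × 480 × (0.707 × 14) = 2138 N/mm → NOT adequate.

f_max ≈ 2630 N/mm; NOT adequate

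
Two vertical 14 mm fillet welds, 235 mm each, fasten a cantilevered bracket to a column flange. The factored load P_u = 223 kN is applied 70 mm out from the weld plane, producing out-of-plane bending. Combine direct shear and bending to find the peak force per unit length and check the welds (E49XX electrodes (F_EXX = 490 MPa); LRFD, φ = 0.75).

f_max ≈ 972 N/mm; adequate

L_w = 2 × 235 = 470 mm; section modulus (unit throat) S = 2 × L²/6 = 18410 mm².
Direct shear f_v = P/L_w = 223×10³/470 = 474.5 N/mm.
Moment M = P × e = 223×10³ × 70 = 15610000 N·mm; bending f_b = M/S = 848 N/mm.
f_max = √(f_v² + f_b²) = √(474.5² + 848²) = 971.7 N/mm.
φr_n = 0.75 × 0.6 × 490 × (0.707 × 14) = 2183 N/mm → adequate.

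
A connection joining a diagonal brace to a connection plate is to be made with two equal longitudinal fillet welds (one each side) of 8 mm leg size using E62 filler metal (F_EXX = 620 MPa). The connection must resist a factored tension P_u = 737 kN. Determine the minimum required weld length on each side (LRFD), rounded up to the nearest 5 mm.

L = 235 mm on each side

Throat t_e = 0.707 × 8 = 5.656 mm.
φr_n = 0.75 × 0.6 × 620 × 5.656 × 10⁻³ = 1.578 kN/mm.
L_req = P_u / φr_n = 737 / 1.578 = 467 mm total.
Per side: 467 / 2 = 233.5 mm.
Round up → use L = 235 mm on each side.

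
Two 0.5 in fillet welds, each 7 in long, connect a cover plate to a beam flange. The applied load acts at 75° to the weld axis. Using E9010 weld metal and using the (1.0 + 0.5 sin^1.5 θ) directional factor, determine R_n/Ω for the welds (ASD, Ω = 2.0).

E90XX → F_EXX = 90 ksi.
t_e = 0.707 × 0.5 = 0.3535 in; A_we = 0.3535 × 14 = 4.949 in².
Directional factor: 1.0 + 0.5 sin^1.5(75°) = 1.475.
F_nw = 0.6 × 90 × 1.475 = 79.63 ksi.
R_n/Ω = (79.63 × 4.949) / 2.0 = 197 kips.

R_n/Ω ≈ 197 kips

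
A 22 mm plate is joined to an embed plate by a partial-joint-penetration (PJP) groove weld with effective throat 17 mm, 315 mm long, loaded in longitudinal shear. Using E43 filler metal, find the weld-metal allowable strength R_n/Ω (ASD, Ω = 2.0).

E43XX → F_EXX = 430 MPa.
Effective throat (given) t_e = 17 mm.
A_we = 17 × 315 = 5355 mm².
F_nw = 0.6 F_EXX = 258 MPa.
R_n/Ω = (258 × 5355) / 2.0 × 10⁻³ = 690.8 kN.

R_n/Ω ≈ 691 kN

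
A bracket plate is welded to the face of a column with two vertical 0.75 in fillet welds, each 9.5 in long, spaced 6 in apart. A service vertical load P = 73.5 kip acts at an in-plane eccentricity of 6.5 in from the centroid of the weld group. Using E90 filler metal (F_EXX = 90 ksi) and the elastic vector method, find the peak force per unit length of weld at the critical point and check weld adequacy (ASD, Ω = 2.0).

f_max ≈ 11.1 kip/in; adequate

Total weld length L_w = 19 in. Treat welds as unit-width lines.
Polar moment about centroid: J = 2[d³/12 + d(b/2)²] = 2[9.5³/12 + 9.5×3²] = 313.9 in³.
Direct shear f_v = P/L_w = 73.5 / 19 = 3.868 kip/in (vertical).
Torsion M = P·e = 73.5 × 6.5 = 477.75 kip·in.
Critical point at (x, y) = (3, 4.75) from centroid. f_tx = M·y/J = 7.23 kip/in; f_ty = M·x/J = 4.566 kip/in.
Resultant f_max = √[f_tx² + (f_v + f_ty)²] = √[7.23² + (3.868 + 4.566)²] = 11.11 kip/in.
Capacity per unit length: r_n/Ω = (1/2.0) × 0.6 × 90 × (0.707 × 0.75) = 14.32 kip/in.
11.11 ≤ 14.32 → adequate.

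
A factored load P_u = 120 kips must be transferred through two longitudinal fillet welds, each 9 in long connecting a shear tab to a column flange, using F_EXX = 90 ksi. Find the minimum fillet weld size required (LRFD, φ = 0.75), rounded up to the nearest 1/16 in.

w = 1/4 in

Total weld length L = 18 in.
Required throat t_e = P_u / (φ × 0.6 F_EXX × L) = 120 / (0.75 × 0.6 × 90 × 18) = 0.1646 in.
Required leg w = t_e / 0.707 = 0.2328 in → use 1/4 in.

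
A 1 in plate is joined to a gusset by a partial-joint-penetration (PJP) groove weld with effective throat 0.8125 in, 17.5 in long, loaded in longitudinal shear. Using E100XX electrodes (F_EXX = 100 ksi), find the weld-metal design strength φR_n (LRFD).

Effective throat (given) t_e = 0.8125 in.
A_we = 0.8125 × 17.5 = 14.22 in².
F_nw = 0.6 F_EXX = 60 ksi.
φR_n = 0.75 × 60 × 14.22 = 639.8 kips.

φR_n ≈ 640 kips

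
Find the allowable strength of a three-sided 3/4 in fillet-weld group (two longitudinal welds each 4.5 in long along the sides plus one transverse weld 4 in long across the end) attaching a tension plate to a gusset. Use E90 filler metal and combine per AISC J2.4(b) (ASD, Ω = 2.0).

E90XX → F_EXX = 90 ksi.
t_e = 0.707 × 0.75 = 0.5302 in.
R_nwl = 0.6 × 90 × 0.5302 × 9 = 257.7 kips (longitudinal, 2 welds).
R_nwt = 0.6 × 90 × 0.5302 × 4 = 114.5 kips (transverse, base value).
(i) R_nwl + R_nwt = 372.2 kips; (ii) 0.85 R_nwl + 1.5 R_nwt = 390.8 kips.
R_n = max = 390.8 kips [governs: (ii)]; R_n/Ω = 195.4 kips.

R_n/Ω ≈ 195 kips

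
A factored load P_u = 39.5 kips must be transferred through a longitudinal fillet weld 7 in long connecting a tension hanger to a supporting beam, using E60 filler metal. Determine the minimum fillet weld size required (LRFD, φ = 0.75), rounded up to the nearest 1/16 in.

E60XX → F_EXX = 60 ksi.
Total weld length L = 7 in.
Required throat t_e = P_u / (φ × 0.6 F_EXX × L) = 39.5 / (0.75 × 0.6 × 60 × 7) = 0.209 in.
Required leg w = t_e / 0.707 = 0.2956 in → use 5/16 in.

w = 5/16 in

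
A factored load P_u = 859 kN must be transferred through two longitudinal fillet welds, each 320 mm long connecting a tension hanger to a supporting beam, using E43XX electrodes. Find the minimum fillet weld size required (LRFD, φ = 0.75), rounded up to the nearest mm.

w = 10 mm

E43XX → F_EXX = 430 MPa.
Total weld length L = 640 mm.
Required throat t_e = P_u / (φ × 0.6 F_EXX × L) = 859 / (0.75 × 0.6 × 430 × 640 × 10⁻³) = 6.936 mm.
Required leg w = t_e / 0.707 = 9.811 mm → use 10 mm.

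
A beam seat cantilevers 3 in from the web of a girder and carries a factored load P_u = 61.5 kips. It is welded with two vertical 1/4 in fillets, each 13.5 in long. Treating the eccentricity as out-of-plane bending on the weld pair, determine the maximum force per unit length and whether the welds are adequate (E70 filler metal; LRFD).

E70XX → F_EXX = 70 ksi.
L_w = 2 × 13.5 = 27 in; section modulus (unit throat) S = 2 × L²/6 = 60.75 in².
Direct shear f_v = P/L_w = 61.5/27 = 2.278 kip/in.
Moment M = P × e = 61.5 × 3 = 184.5 kip·in; bending f_b = M/S = 3.037 kip/in.
f_max = √(f_v² + f_b²) = √(2.278² + 3.037²) = 3.796 kip/in.
φr_n = 0.75 × 0.6 × 70 × (0.707 × 0.25) = 5.568 kip/in → adequate.

f_max ≈ 3.8 kip/in; adequate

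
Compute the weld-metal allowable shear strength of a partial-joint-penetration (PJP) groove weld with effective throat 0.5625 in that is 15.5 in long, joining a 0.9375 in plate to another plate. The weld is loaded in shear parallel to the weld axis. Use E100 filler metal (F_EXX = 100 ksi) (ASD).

Effective throat (given) t_e = 0.5625 in.
A_we = 0.5625 × 15.5 = 8.719 in².
F_nw = 0.6 F_EXX = 60 ksi.
R_n/Ω = (60 × 8.719) / 2.0 = 261.6 kip.

R_n/Ω ≈ 262 kip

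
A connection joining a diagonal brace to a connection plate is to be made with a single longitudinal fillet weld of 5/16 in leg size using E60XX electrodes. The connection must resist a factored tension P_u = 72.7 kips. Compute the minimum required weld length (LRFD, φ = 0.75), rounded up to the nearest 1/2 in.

E60XX → F_EXX = 60 ksi.
Throat t_e = 0.707 × 0.3125 = 0.2209 in.
φr_n = 0.75 × 0.6 × 60 × 0.2209 = 5.965 kips/in.
L_req = P_u / φr_n = 72.7 / 5.965 = 12.19 in total.
Round up → use L = 12.5 in.

L = 12.5 in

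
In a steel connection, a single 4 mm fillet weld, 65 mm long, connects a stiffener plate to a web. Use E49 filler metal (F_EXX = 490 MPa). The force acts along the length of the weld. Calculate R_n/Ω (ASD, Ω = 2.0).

R_n/Ω ≈ 27 kN

Effective throat t_e = 0.707 × 4 = 2.828 mm.
Total length L = 65 mm; A_we = 2.828 × 65 = 183.8 mm².
F_nw = 0.6 F_EXX = 0.6 × 490 = 294 MPa.
R_n = 294 × 183.8 × 10⁻³ = 54.04 kN; R_n/Ω = 54.04/2.0 = 27.02 kN.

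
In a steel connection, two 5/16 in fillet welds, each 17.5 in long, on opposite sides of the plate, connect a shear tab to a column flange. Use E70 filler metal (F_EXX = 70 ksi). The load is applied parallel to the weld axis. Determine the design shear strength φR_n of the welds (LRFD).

φR_n ≈ 244 kips

Effective throat t_e = 0.707 × 0.3125 = 0.2209 in.
Total length L = 35 in; A_we = 0.2209 × 35 = 7.733 in².
F_nw = 0.6 F_EXX = 0.6 × 70 = 42 ksi.
φR_n = 0.75 × 42 × 7.733 = 243.6 kips.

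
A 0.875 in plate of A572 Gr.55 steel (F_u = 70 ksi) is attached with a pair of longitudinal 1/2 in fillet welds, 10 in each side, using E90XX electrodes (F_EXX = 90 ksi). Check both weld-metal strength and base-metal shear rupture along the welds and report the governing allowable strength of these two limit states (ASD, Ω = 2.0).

t_e = 0.707 × 0.5 = 0.3535 in; L = 20 in.
Weld metal: R_n/Ω = (1/2.0) × 0.6 × 90 × 0.3535 × 20 = 190.9 kip.
Base metal (shear rupture): R_n/Ω = (1/2.0) × 0.6 × 70 × 0.875 × 20 = 367.5 kip.
Governing: weld metal.

R_n/Ω ≈ 191 kip (weld metal governs)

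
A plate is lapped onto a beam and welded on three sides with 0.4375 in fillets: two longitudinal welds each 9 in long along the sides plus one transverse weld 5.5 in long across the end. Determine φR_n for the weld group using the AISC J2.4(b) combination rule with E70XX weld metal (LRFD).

E70XX → F_EXX = 70 ksi.
t_e = 0.707 × 0.4375 = 0.3093 in.
R_nwl = 0.6 × 70 × 0.3093 × 18 = 233.8 kip (longitudinal, 2 welds).
R_nwt = 0.6 × 70 × 0.3093 × 5.5 = 71.45 kip (transverse, base value).
(i) R_nwl + R_nwt = 305.3 kip; (ii) 0.85 R_nwl + 1.5 R_nwt = 305.9 kip.
R_n = max = 305.9 kip [governs: (ii)]; φR_n = 229.5 kip.

φR_n ≈ 229 kip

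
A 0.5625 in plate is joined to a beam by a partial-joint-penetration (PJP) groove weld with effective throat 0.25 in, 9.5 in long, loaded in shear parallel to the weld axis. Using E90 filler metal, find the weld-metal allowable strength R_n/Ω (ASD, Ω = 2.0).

R_n/Ω ≈ 64.1 kip

E90XX → F_EXX = 90 ksi.
Effective throat (given) t_e = 0.25 in.
A_we = 0.25 × 9.5 = 2.375 in².
F_nw = 0.6 F_EXX = 54 ksi.
R_n/Ω = (54 × 2.375) / 2.0 = 64.12 kip.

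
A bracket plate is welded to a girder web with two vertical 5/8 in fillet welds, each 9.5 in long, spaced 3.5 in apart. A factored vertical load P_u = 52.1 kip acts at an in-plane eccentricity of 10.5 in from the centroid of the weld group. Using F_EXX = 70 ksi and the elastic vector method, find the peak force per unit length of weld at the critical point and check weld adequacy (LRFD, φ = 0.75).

f_max ≈ 14.9 kip/in; NOT adequate

Total weld length L_w = 19 in. Treat welds as unit-width lines.
Polar moment about centroid: J = 2[d³/12 + d(b/2)²] = 2[9.5³/12 + 9.5×1.75²] = 201.1 in³.
Direct shear f_v = P/L_w = 52.1 / 19 = 2.742 kip/in (vertical).
Torsion M = P·e = 52.1 × 10.5 = 547.05 kip·in.
Critical point at (x, y) = (1.75, 4.75) from centroid. f_tx = M·y/J = 12.92 kip/in; f_ty = M·x/J = 4.761 kip/in.
Resultant f_max = √[f_tx² + (f_v + f_ty)²] = √[12.92² + (2.742 + 4.761)²] = 14.94 kip/in.
Capacity per unit length: φr_n = 0.75 × 0.6 × 70 × (0.707 × 0.625) = 13.92 kip/in.
14.94 > 13.92 → NOT adequate.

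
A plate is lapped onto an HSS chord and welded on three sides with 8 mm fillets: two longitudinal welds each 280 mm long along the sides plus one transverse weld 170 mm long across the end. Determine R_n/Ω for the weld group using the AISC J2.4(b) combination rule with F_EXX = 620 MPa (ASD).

R_n/Ω ≈ 769 kN

t_e = 0.707 × 8 = 5.656 mm.
R_nwl = 0.6 × 620 × 5.656 × 560 × 10⁻³ = 1178 kN (longitudinal, 2 welds).
R_nwt = 0.6 × 620 × 5.656 × 170 × 10⁻³ = 357.7 kN (transverse, base value).
(i) R_nwl + R_nwt = 1536 kN; (ii) 0.85 R_nwl + 1.5 R_nwt = 1538 kN.
R_n = max = 1538 kN [governs: (ii)]; R_n/Ω = 769 kN.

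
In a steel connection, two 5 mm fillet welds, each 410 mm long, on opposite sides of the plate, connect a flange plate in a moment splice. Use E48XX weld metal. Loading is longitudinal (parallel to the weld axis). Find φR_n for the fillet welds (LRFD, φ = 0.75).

φR_n ≈ 626 kN

E48XX → F_EXX = 480 MPa.
Effective throat t_e = 0.707 × 5 = 3.535 mm.
Total length L = 820 mm; A_we = 3.535 × 820 = 2899 mm².
F_nw = 0.6 F_EXX = 0.6 × 480 = 288 MPa.
φR_n = 0.75 × 288 × 2899 × 10⁻³ = 626.1 kN.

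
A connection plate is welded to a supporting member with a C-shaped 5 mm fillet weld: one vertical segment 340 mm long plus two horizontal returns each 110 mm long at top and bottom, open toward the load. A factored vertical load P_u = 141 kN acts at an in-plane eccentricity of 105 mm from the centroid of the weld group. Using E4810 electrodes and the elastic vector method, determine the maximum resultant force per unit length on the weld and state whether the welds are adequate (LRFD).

f_max ≈ 452 N/mm; adequate

E48XX → F_EXX = 480 MPa.
Total weld length L_w = 560 mm. Treat welds as unit-width lines.
Centroid: x̄ = 2×110×55 / 560 = 21.61 mm from the vertical weld.
Polar moment about centroid: J = I_x + I_y = [340³/12 + 2×110×170²] + [340×21.61² + 2(110³/12 + 110×33.39²)] = 10260000 mm³.
Direct shear f_v = P/L_w = 141×10³ / 560 = 251.8 N/mm (vertical).
Torsion M = P·e = 141×10³ × 105 = 14805000 N·mm.
Critical point at (x, y) = (88.39, 170) from centroid. f_tx = M·y/J = 245.3 N/mm; f_ty = M·x/J = 127.6 N/mm.
Resultant f_max = √[f_tx² + (f_v + f_ty)²] = √[245.3² + (251.8 + 127.6)²] = 451.8 N/mm.
Capacity per unit length: φr_n = 0.75 × 0.6 × 480 × (0.707 × 5) = 763.6 N/mm.
451.8 ≤ 763.6 → adequate.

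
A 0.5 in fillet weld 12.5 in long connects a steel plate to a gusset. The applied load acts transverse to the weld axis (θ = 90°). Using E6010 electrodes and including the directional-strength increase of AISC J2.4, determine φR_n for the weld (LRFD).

φR_n ≈ 179 kip

E60XX → F_EXX = 60 ksi.
t_e = 0.707 × 0.5 = 0.3535 in; A_we = 0.3535 × 12.5 = 4.419 in².
Directional factor: 1.0 + 0.5 sin^1.5(90°) = 1.5.
F_nw = 0.6 × 60 × 1.5 = 54 ksi.
φR_n = 0.75 × 54 × 4.419 = 179 kip.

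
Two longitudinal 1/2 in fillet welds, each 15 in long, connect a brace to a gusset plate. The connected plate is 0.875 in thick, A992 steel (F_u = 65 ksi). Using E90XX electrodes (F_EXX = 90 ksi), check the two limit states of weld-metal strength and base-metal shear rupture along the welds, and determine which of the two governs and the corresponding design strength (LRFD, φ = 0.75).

φR_n ≈ 430 kips (weld metal governs)

t_e = 0.707 × 0.5 = 0.3535 in; L = 30 in.
Weld metal: φR_n = 0.75 × 0.6 × 90 × 0.3535 × 30 = 429.5 kips.
Base metal (shear rupture): φR_n = 0.75 × 0.6 × 65 × 0.875 × 30 = 767.8 kips.
Governing: weld metal.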